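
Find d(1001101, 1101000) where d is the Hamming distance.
XOR = 0100101, count of 1s = 3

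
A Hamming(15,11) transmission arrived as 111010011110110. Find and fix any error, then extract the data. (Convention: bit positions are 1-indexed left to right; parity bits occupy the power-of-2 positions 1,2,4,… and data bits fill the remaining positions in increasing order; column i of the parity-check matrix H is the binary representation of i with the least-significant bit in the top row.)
Syndrome s = H · r^T (mod 2), r = 111010011110110:
  s[0] = (101010101010101)·(111010011110110) mod 2 = 1+0+1+0+1+0+0+0+1+0+1+0+1+0+0 mod 2 = 0
  s[1] = (011001100110011)·(111010011110110) mod 2 = 0+1+1+0+0+0+0+0+0+1+1+0+0+1+0 mod 2 = 1
  s[2] = (000111100001111)·(111010011110110) mod 2 = 0+0+0+0+1+0+0+0+0+0+0+0+1+1+0 mod 2 = 1
  s[3] = (000000011111111)·(111010011110110) mod 2 = 0+0+0+0+0+0+0+1+1+1+1+0+1+1+0 mod 2 = 0
Syndrome = 0110
Column 6 of H equals this syndrome → error at bit 6 (1-indexed).
Flip bit 6: 111010011110110 → 111011011110110
Extract data bits at positions {3,5,6,7,9,10,11,12,13,14,15}: 11101110110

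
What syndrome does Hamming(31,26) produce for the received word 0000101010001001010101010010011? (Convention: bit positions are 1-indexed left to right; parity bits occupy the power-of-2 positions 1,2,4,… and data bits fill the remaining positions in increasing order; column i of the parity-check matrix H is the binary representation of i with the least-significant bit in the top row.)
Syndrome s = H · r^T (mod 2), r = 0000101010001001010101010010011:
  s[0] = (1010101010101010101010101010101)·(0000101010001001010101010010011) mod 2 = 0+0+0+0+1+0+1+0+1+0+0+0+1+0+0+0+0+0+0+0+0+0+0+0+0+0+1+0+0+0+1 mod 2 = 0
  s[1] = (0110011001100110011001100110011)·(0000101010001001010101010010011) mod 2 = 0+0+0+0+0+0+1+0+0+0+0+0+0+0+0+0+0+1+0+0+0+1+0+0+0+0+1+0+0+1+1 mod 2 = 0
  s[2] = (0001111000011110000111100001111)·(0000101010001001010101010010011) mod 2 = 0+0+0+0+1+0+1+0+0+0+0+0+1+0+0+0+0+0+0+1+0+1+0+0+0+0+0+0+0+1+1 mod 2 = 1
  s[3] = (0000000111111110000000011111111)·(0000101010001001010101010010011) mod 2 = 0+0+0+0+0+0+0+0+1+0+0+0+1+0+0+0+0+0+0+0+0+0+0+1+0+0+1+0+0+1+1 mod 2 = 0
  s[4] = (0000000000000001111111111111111)·(0000101010001001010101010010011) mod 2 = 0+0+0+0+0+0+0+0+0+0+0+0+0+0+0+1+0+1+0+1+0+1+0+1+0+0+1+0+0+1+1 mod 2 = 0
Syndrome = 00100
Non-zero syndrome: error at position 4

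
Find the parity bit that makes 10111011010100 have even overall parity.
Sum of data bits: 1+0+1+1+1+0+1+1+0+1+0+1+0+0 = 8.
8 mod 2 = 0, so parity bit = 0.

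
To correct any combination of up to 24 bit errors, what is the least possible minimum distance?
Correcting t errors requires d_min ≥ 2t + 1 = 2·24 + 1 = 49.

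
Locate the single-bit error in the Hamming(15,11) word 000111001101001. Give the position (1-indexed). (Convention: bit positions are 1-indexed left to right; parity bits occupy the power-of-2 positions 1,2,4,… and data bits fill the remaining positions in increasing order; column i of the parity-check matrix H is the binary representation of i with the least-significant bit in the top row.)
Syndrome s = H · r^T (mod 2), r = 000111001101001:
  s[0] = (101010101010101)·(000111001101001) mod 2 = 0+0+0+0+1+0+0+0+1+0+0+0+0+0+1 mod 2 = 1
  s[1] = (011001100110011)·(000111001101001) mod 2 = 0+0+0+0+0+1+0+0+0+1+0+0+0+0+1 mod 2 = 1
  s[2] = (000111100001111)·(000111001101001) mod 2 = 0+0+0+1+1+1+0+0+0+0+0+1+0+0+1 mod 2 = 1
  s[3] = (000000011111111)·(000111001101001) mod 2 = 0+0+0+0+0+0+0+0+1+1+0+1+0+0+1 mod 2 = 0
Syndrome = 1110
Column i of H is the binary representation of i, so the syndrome is the binary index of the flipped bit.
Read s = 1110 with s[0] as LSB: 1·2^0 + 1·2^1 + 1·2^2 + 0·2^3 = 7.
Error is at bit position 7.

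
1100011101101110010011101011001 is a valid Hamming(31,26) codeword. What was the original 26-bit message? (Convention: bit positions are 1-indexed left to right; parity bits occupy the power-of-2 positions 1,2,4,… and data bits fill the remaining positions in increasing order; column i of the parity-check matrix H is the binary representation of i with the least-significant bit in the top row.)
Parity bits occupy power-of-2 positions; data bits are at positions {3,5,6,7,9,10,11,12,13,14,15,17,18,19,20,21,22,23,24,25,26,27,28,29,30,31} (1-indexed).
Extract: c[3]=0 c[5]=0 c[6]=1 c[7]=1 c[9]=0 c[10]=1 c[11]=1 c[12]=0 c[13]=1 c[14]=1 c[15]=1 c[17]=0 c[18]=1 c[19]=0 c[20]=0 c[21]=1 c[22]=1 c[23]=1 c[24]=0 c[25]=1 c[26]=0 c[27]=1 c[28]=1 c[29]=0 c[30]=0 c[31]=1
Data = 00110110111010011101011001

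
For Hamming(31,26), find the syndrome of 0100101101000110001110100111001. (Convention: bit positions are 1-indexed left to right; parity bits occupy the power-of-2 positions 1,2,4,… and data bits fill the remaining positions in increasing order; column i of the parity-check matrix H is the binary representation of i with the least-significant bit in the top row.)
Syndrome s = H · r^T (mod 2), r = 0100101101000110001110100111001:
  s[0] = (1010101010101010101010101010101)·(0100101101000110001110100111001) mod 2 = 0+0+0+0+1+0+1+0+0+0+0+0+0+0+1+0+0+0+1+0+1+0+1+0+0+0+1+0+0+0+1 mod 2 = 0
  s[1] = (0110011001100110011001100110011)·(0100101101000110001110100111001) mod 2 = 0+1+0+0+0+0+1+0+0+1+0+0+0+1+1+0+0+0+1+0+0+0+1+0+0+1+1+0+0+0+1 mod 2 = 0
  s[2] = (0001111000011110000111100001111)·(0100101101000110001110100111001) mod 2 = 0+0+0+0+1+0+1+0+0+0+0+0+0+1+1+0+0+0+0+1+1+0+1+0+0+0+0+1+0+0+1 mod 2 = 1
  s[3] = (0000000111111110000000011111111)·(0100101101000110001110100111001) mod 2 = 0+0+0+0+0+0+0+1+0+1+0+0+0+1+1+0+0+0+0+0+0+0+0+0+0+1+1+1+0+0+1 mod 2 = 0
  s[4] = (0000000000000001111111111111111)·(0100101101000110001110100111001) mod 2 = 0+0+0+0+0+0+0+0+0+0+0+0+0+0+0+0+0+0+1+1+1+0+1+0+0+1+1+1+0+0+1 mod 2 = 0
Syndrome = 00100
Non-zero syndrome: error at position 4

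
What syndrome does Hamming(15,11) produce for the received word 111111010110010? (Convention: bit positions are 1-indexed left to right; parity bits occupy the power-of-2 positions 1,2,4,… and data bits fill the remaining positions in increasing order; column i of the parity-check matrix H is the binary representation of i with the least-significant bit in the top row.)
Syndrome s = H · r^T (mod 2), r = 111111010110010:
  s[0] = (101010101010101)·(111111010110010) mod 2 = 1+0+1+0+1+0+0+0+0+0+1+0+0+0+0 mod 2 = 0
  s[1] = (011001100110011)·(111111010110010) mod 2 = 0+1+1+0+0+1+0+0+0+1+1+0+0+1+0 mod 2 = 0
  s[2] = (000111100001111)·(111111010110010) mod 2 = 0+0+0+1+1+1+0+0+0+0+0+0+0+1+0 mod 2 = 0
  s[3] = (000000011111111)·(111111010110010) mod 2 = 0+0+0+0+0+0+0+1+0+1+1+0+0+1+0 mod 2 = 0
Syndrome = 0000
s = 0: no error detected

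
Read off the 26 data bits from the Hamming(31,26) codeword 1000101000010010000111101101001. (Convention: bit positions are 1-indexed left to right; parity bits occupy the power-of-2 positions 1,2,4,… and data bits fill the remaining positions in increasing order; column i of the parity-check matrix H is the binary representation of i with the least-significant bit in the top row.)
Parity bits occupy power-of-2 positions; data bits are at positions {3,5,6,7,9,10,11,12,13,14,15,17,18,19,20,21,22,23,24,25,26,27,28,29,30,31} (1-indexed).
Extract: c[3]=0 c[5]=1 c[6]=0 c[7]=1 c[9]=0 c[10]=0 c[11]=0 c[12]=1 c[13]=0 c[14]=0 c[15]=1 c[17]=0 c[18]=0 c[19]=0 c[20]=1 c[21]=1 c[22]=1 c[23]=1 c[24]=0 c[25]=1 c[26]=1 c[27]=0 c[28]=1 c[29]=0 c[30]=0 c[31]=1
Data = 01010001001000111101101001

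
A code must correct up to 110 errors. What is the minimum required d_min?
Correcting t errors requires d_min ≥ 2t + 1 = 2·110 + 1 = 221.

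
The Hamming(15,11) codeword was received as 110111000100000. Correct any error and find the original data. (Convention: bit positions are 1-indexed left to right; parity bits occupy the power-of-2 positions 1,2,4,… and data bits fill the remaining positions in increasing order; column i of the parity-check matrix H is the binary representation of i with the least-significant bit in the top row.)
Syndrome s = H · r^T (mod 2), r = 110111000100000:
  s[0] = (101010101010101)·(110111000100000) mod 2 = 1+0+0+0+1+0+0+0+0+0+0+0+0+0+0 mod 2 = 0
  s[1] = (011001100110011)·(110111000100000) mod 2 = 0+1+0+0+0+1+0+0+0+1+0+0+0+0+0 mod 2 = 1
  s[2] = (000111100001111)·(110111000100000) mod 2 = 0+0+0+1+1+1+0+0+0+0+0+0+0+0+0 mod 2 = 1
  s[3] = (000000011111111)·(110111000100000) mod 2 = 0+0+0+0+0+0+0+0+0+1+0+0+0+0+0 mod 2 = 1
Syndrome = 0111
Column 14 of H equals this syndrome → error at bit 14 (1-indexed).
Flip bit 14: 110111000100000 → 110111000100010
Extract data bits at positions {3,5,6,7,9,10,11,12,13,14,15}: 01100100010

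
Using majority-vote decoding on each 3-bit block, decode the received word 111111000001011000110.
Split into 3-bit blocks and majority-vote each:
  block 1 = 111: 3 ones, 0 zeros → 1
  block 2 = 111: 3 ones, 0 zeros → 1
  block 3 = 000: 0 ones, 3 zeros → 0
  block 4 = 001: 1 ones, 2 zeros → 0
  block 5 = 011: 2 ones, 1 zeros → 1
  block 6 = 000: 0 ones, 3 zeros → 0
  block 7 = 110: 2 ones, 1 zeros → 1
Decoded = 1100101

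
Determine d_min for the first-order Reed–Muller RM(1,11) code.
d_min = 1024 (RM(1,11) has length 2048 and minimum distance 2^(m−1) = 1024).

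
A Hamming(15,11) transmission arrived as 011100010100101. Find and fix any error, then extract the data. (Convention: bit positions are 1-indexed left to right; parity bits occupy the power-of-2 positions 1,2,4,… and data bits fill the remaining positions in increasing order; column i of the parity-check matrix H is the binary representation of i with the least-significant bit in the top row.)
Syndrome s = H · r^T (mod 2), r = 011100010100101:
  s[0] = (101010101010101)·(011100010100101) mod 2 = 0+0+1+0+0+0+0+0+0+0+0+0+1+0+1 mod 2 = 1
  s[1] = (011001100110011)·(011100010100101) mod 2 = 0+1+1+0+0+0+0+0+0+1+0+0+0+0+1 mod 2 = 0
  s[2] = (000111100001111)·(011100010100101) mod 2 = 0+0+0+1+0+0+0+0+0+0+0+0+1+0+1 mod 2 = 1
  s[3] = (000000011111111)·(011100010100101) mod 2 = 0+0+0+0+0+0+0+1+0+1+0+0+1+0+1 mod 2 = 0
Syndrome = 1010
Column 5 of H equals this syndrome → error at bit 5 (1-indexed).
Flip bit 5: 011100010100101 → 011110010100101
Extract data bits at positions {3,5,6,7,9,10,11,12,13,14,15}: 11000100101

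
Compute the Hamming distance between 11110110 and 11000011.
XOR = 00110101, count of 1s = 4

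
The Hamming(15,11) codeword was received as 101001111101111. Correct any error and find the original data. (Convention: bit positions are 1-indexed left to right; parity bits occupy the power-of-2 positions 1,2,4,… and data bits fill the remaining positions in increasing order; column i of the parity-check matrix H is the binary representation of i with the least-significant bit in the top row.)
Syndrome s = H · r^T (mod 2), r = 101001111101111:
  s[0] = (101010101010101)·(101001111101111) mod 2 = 1+0+1+0+0+0+1+0+1+0+0+0+1+0+1 mod 2 = 0
  s[1] = (011001100110011)·(101001111101111) mod 2 = 0+0+1+0+0+1+1+0+0+1+0+0+0+1+1 mod 2 = 0
  s[2] = (000111100001111)·(101001111101111) mod 2 = 0+0+0+0+0+1+1+0+0+0+0+1+1+1+1 mod 2 = 0
  s[3] = (000000011111111)·(101001111101111) mod 2 = 0+0+0+0+0+0+0+1+1+1+0+1+1+1+1 mod 2 = 1
Syndrome = 0001
Column 8 of H equals this syndrome → error at bit 8 (1-indexed).
Flip bit 8: 101001111101111 → 101001101101111
Extract data bits at positions {3,5,6,7,9,10,11,12,13,14,15}: 10111101111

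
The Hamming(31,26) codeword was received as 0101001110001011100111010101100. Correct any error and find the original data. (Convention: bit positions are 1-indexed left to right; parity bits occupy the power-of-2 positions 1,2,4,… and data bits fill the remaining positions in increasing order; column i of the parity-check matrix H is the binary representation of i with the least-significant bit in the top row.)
Syndrome s = H · r^T (mod 2), r = 0101001110001011100111010101100:
  s[0] = (1010101010101010101010101010101)·(0101001110001011100111010101100) mod 2 = 0+0+0+0+0+0+1+0+1+0+0+0+1+0+1+0+1+0+0+0+1+0+0+0+0+0+0+0+1+0+0 mod 2 = 1
  s[1] = (0110011001100110011001100110011)·(0101001110001011100111010101100) mod 2 = 0+1+0+0+0+0+1+0+0+0+0+0+0+0+1+0+0+0+0+0+0+1+0+0+0+1+0+0+0+0+0 mod 2 = 1
  s[2] = (0001111000011110000111100001111)·(0101001110001011100111010101100) mod 2 = 0+0+0+1+0+0+1+0+0+0+0+0+1+0+1+0+0+0+0+1+1+1+0+0+0+0+0+1+1+0+0 mod 2 = 1
  s[3] = (0000000111111110000000011111111)·(0101001110001011100111010101100) mod 2 = 0+0+0+0+0+0+0+1+1+0+0+0+1+0+1+0+0+0+0+0+0+0+0+1+0+1+0+1+1+0+0 mod 2 = 0
  s[4] = (0000000000000001111111111111111)·(0101001110001011100111010101100) mod 2 = 0+0+0+0+0+0+0+0+0+0+0+0+0+0+0+1+1+0+0+1+1+1+0+1+0+1+0+1+1+0+0 mod 2 = 1
Syndrome = 11101
Column 23 of H equals this syndrome → error at bit 23 (1-indexed).
Flip bit 23: 0101001110001011100111010101100 → 0101001110001011100111110101100
Extract data bits at positions {3,5,6,7,9,10,11,12,13,14,15,17,18,19,20,21,22,23,24,25,26,27,28,29,30,31}: 00011000101100111110101100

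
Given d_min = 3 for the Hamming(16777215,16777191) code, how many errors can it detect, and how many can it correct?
Detection only: up to d_min − 1 = 2 errors.
Correction: up to ⌊(d_min − 1)/2⌋ = ⌊2/2⌋ = 1 errors.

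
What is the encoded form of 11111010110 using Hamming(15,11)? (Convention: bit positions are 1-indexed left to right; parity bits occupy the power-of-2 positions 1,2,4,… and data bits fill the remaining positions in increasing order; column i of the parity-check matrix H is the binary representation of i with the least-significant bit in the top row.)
Codeword c = d · G (mod 2), d = 11111010110:
  c[0] = d·G[:,0] = (11111010110)·(11011010101) mod 2 = 1+1+0+1+1+0+1+0+1+0+0 mod 2 = 0
  c[1] = d·G[:,1] = (11111010110)·(10110110011) mod 2 = 1+0+1+1+0+0+1+0+0+1+0 mod 2 = 1
  c[2] = d·G[:,2] = (11111010110)·(10000000000) mod 2 = 1+0+0+0+0+0+0+0+0+0+0 mod 2 = 1
  c[3] = d·G[:,3] = (11111010110)·(01110001111) mod 2 = 0+1+1+1+0+0+0+0+1+1+0 mod 2 = 1
  c[4] = d·G[:,4] = (11111010110)·(01000000000) mod 2 = 0+1+0+0+0+0+0+0+0+0+0 mod 2 = 1
  c[5] = d·G[:,5] = (11111010110)·(00100000000) mod 2 = 0+0+1+0+0+0+0+0+0+0+0 mod 2 = 1
  c[6] = d·G[:,6] = (11111010110)·(00010000000) mod 2 = 0+0+0+1+0+0+0+0+0+0+0 mod 2 = 1
  c[7] = d·G[:,7] = (11111010110)·(00001111111) mod 2 = 0+0+0+0+1+0+1+0+1+1+0 mod 2 = 0
  c[8] = d·G[:,8] = (11111010110)·(00001000000) mod 2 = 0+0+0+0+1+0+0+0+0+0+0 mod 2 = 1
  c[9] = d·G[:,9] = (11111010110)·(00000100000) mod 2 = 0+0+0+0+0+0+0+0+0+0+0 mod 2 = 0
  c[10] = d·G[:,10] = (11111010110)·(00000010000) mod 2 = 0+0+0+0+0+0+1+0+0+0+0 mod 2 = 1
  c[11] = d·G[:,11] = (11111010110)·(00000001000) mod 2 = 0+0+0+0+0+0+0+0+0+0+0 mod 2 = 0
  c[12] = d·G[:,12] = (11111010110)·(00000000100) mod 2 = 0+0+0+0+0+0+0+0+1+0+0 mod 2 = 1
  c[13] = d·G[:,13] = (11111010110)·(00000000010) mod 2 = 0+0+0+0+0+0+0+0+0+1+0 mod 2 = 1
  c[14] = d·G[:,14] = (11111010110)·(00000000001) mod 2 = 0+0+0+0+0+0+0+0+0+0+0 mod 2 = 0
Codeword = 011111101010110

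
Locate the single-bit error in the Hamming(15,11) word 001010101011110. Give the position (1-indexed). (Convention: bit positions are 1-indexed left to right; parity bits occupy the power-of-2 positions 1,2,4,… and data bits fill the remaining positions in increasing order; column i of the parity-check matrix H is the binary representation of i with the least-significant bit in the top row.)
Syndrome s = H · r^T (mod 2), r = 001010101011110:
  s[0] = (101010101010101)·(001010101011110) mod 2 = 0+0+1+0+1+0+1+0+1+0+1+0+1+0+0 mod 2 = 0
  s[1] = (011001100110011)·(001010101011110) mod 2 = 0+0+1+0+0+0+1+0+0+0+1+0+0+1+0 mod 2 = 0
  s[2] = (000111100001111)·(001010101011110) mod 2 = 0+0+0+0+1+0+1+0+0+0+0+1+1+1+0 mod 2 = 1
  s[3] = (000000011111111)·(001010101011110) mod 2 = 0+0+0+0+0+0+0+0+1+0+1+1+1+1+0 mod 2 = 1
Syndrome = 0011
Column i of H is the binary representation of i, so the syndrome is the binary index of the flipped bit.
Read s = 0011 with s[0] as LSB: 0·2^0 + 0·2^1 + 1·2^2 + 1·2^3 = 12.
Error is at bit position 12.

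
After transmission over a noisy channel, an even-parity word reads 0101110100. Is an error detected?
Sum of received bits: 0+1+0+1+1+1+0+1+0+0 = 5; 5 mod 2 = 1. Result is 1 ≠ 0 → error detected.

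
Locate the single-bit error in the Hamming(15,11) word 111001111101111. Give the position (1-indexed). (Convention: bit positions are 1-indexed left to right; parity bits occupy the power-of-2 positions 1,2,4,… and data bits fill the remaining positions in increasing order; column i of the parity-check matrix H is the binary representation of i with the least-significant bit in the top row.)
Syndrome s = H · r^T (mod 2), r = 111001111101111:
  s[0] = (101010101010101)·(111001111101111) mod 2 = 1+0+1+0+0+0+1+0+1+0+0+0+1+0+1 mod 2 = 0
  s[1] = (011001100110011)·(111001111101111) mod 2 = 0+1+1+0+0+1+1+0+0+1+0+0+0+1+1 mod 2 = 1
  s[2] = (000111100001111)·(111001111101111) mod 2 = 0+0+0+0+0+1+1+0+0+0+0+1+1+1+1 mod 2 = 0
  s[3] = (000000011111111)·(111001111101111) mod 2 = 0+0+0+0+0+0+0+1+1+1+0+1+1+1+1 mod 2 = 1
Syndrome = 0101
Column i of H is the binary representation of i, so the syndrome is the binary index of the flipped bit.
Read s = 0101 with s[0] as LSB: 0·2^0 + 1·2^1 + 0·2^2 + 1·2^3 = 10.
Error is at bit position 10.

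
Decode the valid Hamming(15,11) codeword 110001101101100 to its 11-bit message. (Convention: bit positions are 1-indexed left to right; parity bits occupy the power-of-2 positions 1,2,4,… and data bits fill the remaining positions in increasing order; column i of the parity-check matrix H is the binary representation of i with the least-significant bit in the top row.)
Parity bits occupy power-of-2 positions; data bits are at positions {3,5,6,7,9,10,11,12,13,14,15} (1-indexed).
Extract: c[3]=0 c[5]=0 c[6]=1 c[7]=1 c[9]=1 c[10]=1 c[11]=0 c[12]=1 c[13]=1 c[14]=0 c[15]=0
Data = 00111101100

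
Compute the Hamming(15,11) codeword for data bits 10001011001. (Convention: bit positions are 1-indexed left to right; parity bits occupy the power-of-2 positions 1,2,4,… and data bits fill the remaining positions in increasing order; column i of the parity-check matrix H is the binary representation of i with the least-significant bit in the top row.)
Codeword c = d · G (mod 2), d = 10001011001:
  c[0] = d·G[:,0] = (10001011001)·(11011010101) mod 2 = 1+0+0+0+1+0+1+0+0+0+1 mod 2 = 0
  c[1] = d·G[:,1] = (10001011001)·(10110110011) mod 2 = 1+0+0+0+0+0+1+0+0+0+1 mod 2 = 1
  c[2] = d·G[:,2] = (10001011001)·(10000000000) mod 2 = 1+0+0+0+0+0+0+0+0+0+0 mod 2 = 1
  c[3] = d·G[:,3] = (10001011001)·(01110001111) mod 2 = 0+0+0+0+0+0+0+1+0+0+1 mod 2 = 0
  c[4] = d·G[:,4] = (10001011001)·(01000000000) mod 2 = 0+0+0+0+0+0+0+0+0+0+0 mod 2 = 0
  c[5] = d·G[:,5] = (10001011001)·(00100000000) mod 2 = 0+0+0+0+0+0+0+0+0+0+0 mod 2 = 0
  c[6] = d·G[:,6] = (10001011001)·(00010000000) mod 2 = 0+0+0+0+0+0+0+0+0+0+0 mod 2 = 0
  c[7] = d·G[:,7] = (10001011001)·(00001111111) mod 2 = 0+0+0+0+1+0+1+1+0+0+1 mod 2 = 0
  c[8] = d·G[:,8] = (10001011001)·(00001000000) mod 2 = 0+0+0+0+1+0+0+0+0+0+0 mod 2 = 1
  c[9] = d·G[:,9] = (10001011001)·(00000100000) mod 2 = 0+0+0+0+0+0+0+0+0+0+0 mod 2 = 0
  c[10] = d·G[:,10] = (10001011001)·(00000010000) mod 2 = 0+0+0+0+0+0+1+0+0+0+0 mod 2 = 1
  c[11] = d·G[:,11] = (10001011001)·(00000001000) mod 2 = 0+0+0+0+0+0+0+1+0+0+0 mod 2 = 1
  c[12] = d·G[:,12] = (10001011001)·(00000000100) mod 2 = 0+0+0+0+0+0+0+0+0+0+0 mod 2 = 0
  c[13] = d·G[:,13] = (10001011001)·(00000000010) mod 2 = 0+0+0+0+0+0+0+0+0+0+0 mod 2 = 0
  c[14] = d·G[:,14] = (10001011001)·(00000000001) mod 2 = 0+0+0+0+0+0+0+0+0+0+1 mod 2 = 1
Codeword = 011000001011001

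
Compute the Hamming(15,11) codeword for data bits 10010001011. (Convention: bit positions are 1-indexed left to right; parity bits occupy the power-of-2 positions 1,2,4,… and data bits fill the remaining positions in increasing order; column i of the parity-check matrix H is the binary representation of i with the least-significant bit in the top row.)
Codeword c = d · G (mod 2), d = 10010001011:
  c[0] = d·G[:,0] = (10010001011)·(11011010101) mod 2 = 1+0+0+1+0+0+0+0+0+0+1 mod 2 = 1
  c[1] = d·G[:,1] = (10010001011)·(10110110011) mod 2 = 1+0+0+1+0+0+0+0+0+1+1 mod 2 = 0
  c[2] = d·G[:,2] = (10010001011)·(10000000000) mod 2 = 1+0+0+0+0+0+0+0+0+0+0 mod 2 = 1
  c[3] = d·G[:,3] = (10010001011)·(01110001111) mod 2 = 0+0+0+1+0+0+0+1+0+1+1 mod 2 = 0
  c[4] = d·G[:,4] = (10010001011)·(01000000000) mod 2 = 0+0+0+0+0+0+0+0+0+0+0 mod 2 = 0
  c[5] = d·G[:,5] = (10010001011)·(00100000000) mod 2 = 0+0+0+0+0+0+0+0+0+0+0 mod 2 = 0
  c[6] = d·G[:,6] = (10010001011)·(00010000000) mod 2 = 0+0+0+1+0+0+0+0+0+0+0 mod 2 = 1
  c[7] = d·G[:,7] = (10010001011)·(00001111111) mod 2 = 0+0+0+0+0+0+0+1+0+1+1 mod 2 = 1
  c[8] = d·G[:,8] = (10010001011)·(00001000000) mod 2 = 0+0+0+0+0+0+0+0+0+0+0 mod 2 = 0
  c[9] = d·G[:,9] = (10010001011)·(00000100000) mod 2 = 0+0+0+0+0+0+0+0+0+0+0 mod 2 = 0
  c[10] = d·G[:,10] = (10010001011)·(00000010000) mod 2 = 0+0+0+0+0+0+0+0+0+0+0 mod 2 = 0
  c[11] = d·G[:,11] = (10010001011)·(00000001000) mod 2 = 0+0+0+0+0+0+0+1+0+0+0 mod 2 = 1
  c[12] = d·G[:,12] = (10010001011)·(00000000100) mod 2 = 0+0+0+0+0+0+0+0+0+0+0 mod 2 = 0
  c[13] = d·G[:,13] = (10010001011)·(00000000010) mod 2 = 0+0+0+0+0+0+0+0+0+1+0 mod 2 = 1
  c[14] = d·G[:,14] = (10010001011)·(00000000001) mod 2 = 0+0+0+0+0+0+0+0+0+0+1 mod 2 = 1
Codeword = 101000110001011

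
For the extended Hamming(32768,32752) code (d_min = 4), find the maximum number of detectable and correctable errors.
Detection only: up to d_min − 1 = 3 errors.
Correction: up to ⌊(d_min − 1)/2⌋ = ⌊3/2⌋ = 1 errors.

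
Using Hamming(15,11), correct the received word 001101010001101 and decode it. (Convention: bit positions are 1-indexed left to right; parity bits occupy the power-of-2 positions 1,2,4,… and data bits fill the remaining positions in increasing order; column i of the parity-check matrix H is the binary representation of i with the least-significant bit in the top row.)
Syndrome s = H · r^T (mod 2), r = 001101010001101:
  s[0] = (101010101010101)·(001101010001101) mod 2 = 0+0+1+0+0+0+0+0+0+0+0+0+1+0+1 mod 2 = 1
  s[1] = (011001100110011)·(001101010001101) mod 2 = 0+0+1+0+0+1+0+0+0+0+0+0+0+0+1 mod 2 = 1
  s[2] = (000111100001111)·(001101010001101) mod 2 = 0+0+0+1+0+1+0+0+0+0+0+1+1+0+1 mod 2 = 1
  s[3] = (000000011111111)·(001101010001101) mod 2 = 0+0+0+0+0+0+0+1+0+0+0+1+1+0+1 mod 2 = 0
Syndrome = 1110
Column 7 of H equals this syndrome → error at bit 7 (1-indexed).
Flip bit 7: 001101010001101 → 001101110001101
Extract data bits at positions {3,5,6,7,9,10,11,12,13,14,15}: 10110001101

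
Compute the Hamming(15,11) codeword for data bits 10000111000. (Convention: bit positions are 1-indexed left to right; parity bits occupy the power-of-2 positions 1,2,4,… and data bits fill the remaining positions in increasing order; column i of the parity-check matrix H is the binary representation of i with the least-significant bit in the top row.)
Codeword c = d · G (mod 2), d = 10000111000:
  c[0] = d·G[:,0] = (10000111000)·(11011010101) mod 2 = 1+0+0+0+0+0+1+0+0+0+0 mod 2 = 0
  c[1] = d·G[:,1] = (10000111000)·(10110110011) mod 2 = 1+0+0+0+0+1+1+0+0+0+0 mod 2 = 1
  c[2] = d·G[:,2] = (10000111000)·(10000000000) mod 2 = 1+0+0+0+0+0+0+0+0+0+0 mod 2 = 1
  c[3] = d·G[:,3] = (10000111000)·(01110001111) mod 2 = 0+0+0+0+0+0+0+1+0+0+0 mod 2 = 1
  c[4] = d·G[:,4] = (10000111000)·(01000000000) mod 2 = 0+0+0+0+0+0+0+0+0+0+0 mod 2 = 0
  c[5] = d·G[:,5] = (10000111000)·(00100000000) mod 2 = 0+0+0+0+0+0+0+0+0+0+0 mod 2 = 0
  c[6] = d·G[:,6] = (10000111000)·(00010000000) mod 2 = 0+0+0+0+0+0+0+0+0+0+0 mod 2 = 0
  c[7] = d·G[:,7] = (10000111000)·(00001111111) mod 2 = 0+0+0+0+0+1+1+1+0+0+0 mod 2 = 1
  c[8] = d·G[:,8] = (10000111000)·(00001000000) mod 2 = 0+0+0+0+0+0+0+0+0+0+0 mod 2 = 0
  c[9] = d·G[:,9] = (10000111000)·(00000100000) mod 2 = 0+0+0+0+0+1+0+0+0+0+0 mod 2 = 1
  c[10] = d·G[:,10] = (10000111000)·(00000010000) mod 2 = 0+0+0+0+0+0+1+0+0+0+0 mod 2 = 1
  c[11] = d·G[:,11] = (10000111000)·(00000001000) mod 2 = 0+0+0+0+0+0+0+1+0+0+0 mod 2 = 1
  c[12] = d·G[:,12] = (10000111000)·(00000000100) mod 2 = 0+0+0+0+0+0+0+0+0+0+0 mod 2 = 0
  c[13] = d·G[:,13] = (10000111000)·(00000000010) mod 2 = 0+0+0+0+0+0+0+0+0+0+0 mod 2 = 0
  c[14] = d·G[:,14] = (10000111000)·(00000000001) mod 2 = 0+0+0+0+0+0+0+0+0+0+0 mod 2 = 0
Codeword = 011100010111000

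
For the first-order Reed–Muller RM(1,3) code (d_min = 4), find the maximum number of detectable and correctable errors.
Detection only: up to d_min − 1 = 3 errors.
Correction: up to ⌊(d_min − 1)/2⌋ = ⌊3/2⌋ = 1 errors.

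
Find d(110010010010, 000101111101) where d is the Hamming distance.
XOR = 110111101111, count of 1s = 10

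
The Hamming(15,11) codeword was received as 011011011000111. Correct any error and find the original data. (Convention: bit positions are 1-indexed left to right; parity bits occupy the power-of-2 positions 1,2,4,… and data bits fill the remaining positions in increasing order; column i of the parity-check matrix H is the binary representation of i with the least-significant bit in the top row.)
Syndrome s = H · r^T (mod 2), r = 011011011000111:
  s[0] = (101010101010101)·(011011011000111) mod 2 = 0+0+1+0+1+0+0+0+1+0+0+0+1+0+1 mod 2 = 1
  s[1] = (011001100110011)·(011011011000111) mod 2 = 0+1+1+0+0+1+0+0+0+0+0+0+0+1+1 mod 2 = 1
  s[2] = (000111100001111)·(011011011000111) mod 2 = 0+0+0+0+1+1+0+0+0+0+0+0+1+1+1 mod 2 = 1
  s[3] = (000000011111111)·(011011011000111) mod 2 = 0+0+0+0+0+0+0+1+1+0+0+0+1+1+1 mod 2 = 1
Syndrome = 1111
Column 15 of H equals this syndrome → error at bit 15 (1-indexed).
Flip bit 15: 011011011000111 → 011011011000110
Extract data bits at positions {3,5,6,7,9,10,11,12,13,14,15}: 11101000110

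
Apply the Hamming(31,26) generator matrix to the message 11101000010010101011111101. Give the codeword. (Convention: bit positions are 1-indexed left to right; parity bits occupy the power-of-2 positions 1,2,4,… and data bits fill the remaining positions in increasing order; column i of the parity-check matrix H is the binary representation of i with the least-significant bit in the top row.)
Codeword c = d · G (mod 2), d = 11101000010010101011111101:
  c[0] = d·G[:,0] = (11101000010010101011111101)·(11011010101101010101010101) mod 2 = 1+1+0+0+1+0+0+0+0+0+0+0+0+0+0+0+0+0+0+1+0+1+0+1+0+1 mod 2 = 1
  c[1] = d·G[:,1] = (11101000010010101011111101)·(10110110011011001100110011) mod 2 = 1+0+1+0+0+0+0+0+0+1+0+0+1+0+0+0+1+0+0+0+1+1+0+0+0+1 mod 2 = 0
  c[2] = d·G[:,2] = (11101000010010101011111101)·(10000000000000000000000000) mod 2 = 1+0+0+0+0+0+0+0+0+0+0+0+0+0+0+0+0+0+0+0+0+0+0+0+0+0 mod 2 = 1
  c[3] = d·G[:,3] = (11101000010010101011111101)·(01110001111000111100001111) mod 2 = 0+1+1+0+0+0+0+0+0+1+0+0+0+0+1+0+1+0+0+0+0+0+1+1+0+1 mod 2 = 0
  c[4] = d·G[:,4] = (11101000010010101011111101)·(01000000000000000000000000) mod 2 = 0+1+0+0+0+0+0+0+0+0+0+0+0+0+0+0+0+0+0+0+0+0+0+0+0+0 mod 2 = 1
  c[5] = d·G[:,5] = (11101000010010101011111101)·(00100000000000000000000000) mod 2 = 0+0+1+0+0+0+0+0+0+0+0+0+0+0+0+0+0+0+0+0+0+0+0+0+0+0 mod 2 = 1
  c[6] = d·G[:,6] = (11101000010010101011111101)·(00010000000000000000000000) mod 2 = 0+0+0+0+0+0+0+0+0+0+0+0+0+0+0+0+0+0+0+0+0+0+0+0+0+0 mod 2 = 0
  c[7] = d·G[:,7] = (11101000010010101011111101)·(00001111111000000011111111) mod 2 = 0+0+0+0+1+0+0+0+0+1+0+0+0+0+0+0+0+0+1+1+1+1+1+1+0+1 mod 2 = 1
  c[8] = d·G[:,8] = (11101000010010101011111101)·(00001000000000000000000000) mod 2 = 0+0+0+0+1+0+0+0+0+0+0+0+0+0+0+0+0+0+0+0+0+0+0+0+0+0 mod 2 = 1
  c[9] = d·G[:,9] = (11101000010010101011111101)·(00000100000000000000000000) mod 2 = 0+0+0+0+0+0+0+0+0+0+0+0+0+0+0+0+0+0+0+0+0+0+0+0+0+0 mod 2 = 0
  c[10] = d·G[:,10] = (11101000010010101011111101)·(00000010000000000000000000) mod 2 = 0+0+0+0+0+0+0+0+0+0+0+0+0+0+0+0+0+0+0+0+0+0+0+0+0+0 mod 2 = 0
  c[11] = d·G[:,11] = (11101000010010101011111101)·(00000001000000000000000000) mod 2 = 0+0+0+0+0+0+0+0+0+0+0+0+0+0+0+0+0+0+0+0+0+0+0+0+0+0 mod 2 = 0
  c[12] = d·G[:,12] = (11101000010010101011111101)·(00000000100000000000000000) mod 2 = 0+0+0+0+0+0+0+0+0+0+0+0+0+0+0+0+0+0+0+0+0+0+0+0+0+0 mod 2 = 0
  c[13] = d·G[:,13] = (11101000010010101011111101)·(00000000010000000000000000) mod 2 = 0+0+0+0+0+0+0+0+0+1+0+0+0+0+0+0+0+0+0+0+0+0+0+0+0+0 mod 2 = 1
  c[14] = d·G[:,14] = (11101000010010101011111101)·(00000000001000000000000000) mod 2 = 0+0+0+0+0+0+0+0+0+0+0+0+0+0+0+0+0+0+0+0+0+0+0+0+0+0 mod 2 = 0
  c[15] = d·G[:,15] = (11101000010010101011111101)·(00000000000111111111111111) mod 2 = 0+0+0+0+0+0+0+0+0+0+0+0+1+0+1+0+1+0+1+1+1+1+1+1+0+1 mod 2 = 0
  c[16] = d·G[:,16] = (11101000010010101011111101)·(00000000000100000000000000) mod 2 = 0+0+0+0+0+0+0+0+0+0+0+0+0+0+0+0+0+0+0+0+0+0+0+0+0+0 mod 2 = 0
  c[17] = d·G[:,17] = (11101000010010101011111101)·(00000000000010000000000000) mod 2 = 0+0+0+0+0+0+0+0+0+0+0+0+1+0+0+0+0+0+0+0+0+0+0+0+0+0 mod 2 = 1
  c[18] = d·G[:,18] = (11101000010010101011111101)·(00000000000001000000000000) mod 2 = 0+0+0+0+0+0+0+0+0+0+0+0+0+0+0+0+0+0+0+0+0+0+0+0+0+0 mod 2 = 0
  c[19] = d·G[:,19] = (11101000010010101011111101)·(00000000000000100000000000) mod 2 = 0+0+0+0+0+0+0+0+0+0+0+0+0+0+1+0+0+0+0+0+0+0+0+0+0+0 mod 2 = 1
  c[20] = d·G[:,20] = (11101000010010101011111101)·(00000000000000010000000000) mod 2 = 0+0+0+0+0+0+0+0+0+0+0+0+0+0+0+0+0+0+0+0+0+0+0+0+0+0 mod 2 = 0
  c[21] = d·G[:,21] = (11101000010010101011111101)·(00000000000000001000000000) mod 2 = 0+0+0+0+0+0+0+0+0+0+0+0+0+0+0+0+1+0+0+0+0+0+0+0+0+0 mod 2 = 1
  c[22] = d·G[:,22] = (11101000010010101011111101)·(00000000000000000100000000) mod 2 = 0+0+0+0+0+0+0+0+0+0+0+0+0+0+0+0+0+0+0+0+0+0+0+0+0+0 mod 2 = 0
  c[23] = d·G[:,23] = (11101000010010101011111101)·(00000000000000000010000000) mod 2 = 0+0+0+0+0+0+0+0+0+0+0+0+0+0+0+0+0+0+1+0+0+0+0+0+0+0 mod 2 = 1
  c[24] = d·G[:,24] = (11101000010010101011111101)·(00000000000000000001000000) mod 2 = 0+0+0+0+0+0+0+0+0+0+0+0+0+0+0+0+0+0+0+1+0+0+0+0+0+0 mod 2 = 1
  c[25] = d·G[:,25] = (11101000010010101011111101)·(00000000000000000000100000) mod 2 = 0+0+0+0+0+0+0+0+0+0+0+0+0+0+0+0+0+0+0+0+1+0+0+0+0+0 mod 2 = 1
  c[26] = d·G[:,26] = (11101000010010101011111101)·(00000000000000000000010000) mod 2 = 0+0+0+0+0+0+0+0+0+0+0+0+0+0+0+0+0+0+0+0+0+1+0+0+0+0 mod 2 = 1
  c[27] = d·G[:,27] = (11101000010010101011111101)·(00000000000000000000001000) mod 2 = 0+0+0+0+0+0+0+0+0+0+0+0+0+0+0+0+0+0+0+0+0+0+1+0+0+0 mod 2 = 1
  c[28] = d·G[:,28] = (11101000010010101011111101)·(00000000000000000000000100) mod 2 = 0+0+0+0+0+0+0+0+0+0+0+0+0+0+0+0+0+0+0+0+0+0+0+1+0+0 mod 2 = 1
  c[29] = d·G[:,29] = (11101000010010101011111101)·(00000000000000000000000010) mod 2 = 0+0+0+0+0+0+0+0+0+0+0+0+0+0+0+0+0+0+0+0+0+0+0+0+0+0 mod 2 = 0
  c[30] = d·G[:,30] = (11101000010010101011111101)·(00000000000000000000000001) mod 2 = 0+0+0+0+0+0+0+0+0+0+0+0+0+0+0+0+0+0+0+0+0+0+0+0+0+1 mod 2 = 1
Codeword = 1010110110000100010101011111101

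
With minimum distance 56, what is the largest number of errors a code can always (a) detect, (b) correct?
(a) Detection requires d_min ≥ e+1, so e ≤ d_min − 1 = 55.
(b) Correction requires d_min ≥ 2t+1, so t ≤ ⌊(d_min − 1)/2⌋ = ⌊55/2⌋ = 27.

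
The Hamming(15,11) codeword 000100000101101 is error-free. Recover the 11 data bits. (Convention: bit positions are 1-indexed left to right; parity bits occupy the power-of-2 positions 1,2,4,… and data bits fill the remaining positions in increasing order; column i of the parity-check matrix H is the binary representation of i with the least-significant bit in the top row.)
Parity bits occupy power-of-2 positions; data bits are at positions {3,5,6,7,9,10,11,12,13,14,15} (1-indexed).
Extract: c[3]=0 c[5]=0 c[6]=0 c[7]=0 c[9]=0 c[10]=1 c[11]=0 c[12]=1 c[13]=1 c[14]=0 c[15]=1
Data = 00000101101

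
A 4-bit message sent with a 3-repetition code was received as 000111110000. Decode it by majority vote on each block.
Split into 3-bit blocks and majority-vote each:
  block 1 = 000: 0 ones, 3 zeros → 0
  block 2 = 111: 3 ones, 0 zeros → 1
  block 3 = 110: 2 ones, 1 zeros → 1
  block 4 = 000: 0 ones, 3 zeros → 0
Decoded = 0110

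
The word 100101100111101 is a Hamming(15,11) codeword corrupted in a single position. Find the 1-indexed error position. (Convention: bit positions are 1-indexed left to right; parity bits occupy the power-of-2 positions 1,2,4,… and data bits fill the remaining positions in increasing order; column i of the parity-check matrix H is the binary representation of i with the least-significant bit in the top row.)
Syndrome s = H · r^T (mod 2), r = 100101100111101:
  s[0] = (101010101010101)·(100101100111101) mod 2 = 1+0+0+0+0+0+1+0+0+0+1+0+1+0+1 mod 2 = 1
  s[1] = (011001100110011)·(100101100111101) mod 2 = 0+0+0+0+0+1+1+0+0+1+1+0+0+0+1 mod 2 = 1
  s[2] = (000111100001111)·(100101100111101) mod 2 = 0+0+0+1+0+1+1+0+0+0+0+1+1+0+1 mod 2 = 0
  s[3] = (000000011111111)·(100101100111101) mod 2 = 0+0+0+0+0+0+0+0+0+1+1+1+1+0+1 mod 2 = 1
Syndrome = 1101
Column i of H is the binary representation of i, so the syndrome is the binary index of the flipped bit.
Read s = 1101 with s[0] as LSB: 1·2^0 + 1·2^1 + 0·2^2 + 1·2^3 = 11.
Error is at bit position 11.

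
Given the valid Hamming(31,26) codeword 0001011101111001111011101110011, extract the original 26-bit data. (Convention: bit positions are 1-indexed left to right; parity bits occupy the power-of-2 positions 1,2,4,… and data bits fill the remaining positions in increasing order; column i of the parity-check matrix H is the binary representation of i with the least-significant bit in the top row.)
Parity bits occupy power-of-2 positions; data bits are at positions {3,5,6,7,9,10,11,12,13,14,15,17,18,19,20,21,22,23,24,25,26,27,28,29,30,31} (1-indexed).
Extract: c[3]=0 c[5]=0 c[6]=1 c[7]=1 c[9]=0 c[10]=1 c[11]=1 c[12]=1 c[13]=1 c[14]=0 c[15]=0 c[17]=1 c[18]=1 c[19]=1 c[20]=0 c[21]=1 c[22]=1 c[23]=1 c[24]=0 c[25]=1 c[26]=1 c[27]=1 c[28]=0 c[29]=0 c[30]=1 c[31]=1
Data = 00110111100111011101110011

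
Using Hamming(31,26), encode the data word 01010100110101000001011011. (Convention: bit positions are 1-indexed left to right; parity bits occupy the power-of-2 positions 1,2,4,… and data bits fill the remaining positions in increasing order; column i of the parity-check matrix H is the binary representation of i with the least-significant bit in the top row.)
Codeword c = d · G (mod 2), d = 01010100110101000001011011:
  c[0] = d·G[:,0] = (01010100110101000001011011)·(11011010101101010101010101) mod 2 = 0+1+0+1+0+0+0+0+1+0+0+1+0+1+0+0+0+0+0+1+0+1+0+0+0+1 mod 2 = 0
  c[1] = d·G[:,1] = (01010100110101000001011011)·(10110110011011001100110011) mod 2 = 0+0+0+1+0+1+0+0+0+1+0+0+0+1+0+0+0+0+0+0+0+1+0+0+1+1 mod 2 = 1
  c[2] = d·G[:,2] = (01010100110101000001011011)·(10000000000000000000000000) mod 2 = 0+0+0+0+0+0+0+0+0+0+0+0+0+0+0+0+0+0+0+0+0+0+0+0+0+0 mod 2 = 0
  c[3] = d·G[:,3] = (01010100110101000001011011)·(01110001111000111100001111) mod 2 = 0+1+0+1+0+0+0+0+1+1+0+0+0+0+0+0+0+0+0+0+0+0+1+0+1+1 mod 2 = 1
  c[4] = d·G[:,4] = (01010100110101000001011011)·(01000000000000000000000000) mod 2 = 0+1+0+0+0+0+0+0+0+0+0+0+0+0+0+0+0+0+0+0+0+0+0+0+0+0 mod 2 = 1
  c[5] = d·G[:,5] = (01010100110101000001011011)·(00100000000000000000000000) mod 2 = 0+0+0+0+0+0+0+0+0+0+0+0+0+0+0+0+0+0+0+0+0+0+0+0+0+0 mod 2 = 0
  c[6] = d·G[:,6] = (01010100110101000001011011)·(00010000000000000000000000) mod 2 = 0+0+0+1+0+0+0+0+0+0+0+0+0+0+0+0+0+0+0+0+0+0+0+0+0+0 mod 2 = 1
  c[7] = d·G[:,7] = (01010100110101000001011011)·(00001111111000000011111111) mod 2 = 0+0+0+0+0+1+0+0+1+1+0+0+0+0+0+0+0+0+0+1+0+1+1+0+1+1 mod 2 = 0
  c[8] = d·G[:,8] = (01010100110101000001011011)·(00001000000000000000000000) mod 2 = 0+0+0+0+0+0+0+0+0+0+0+0+0+0+0+0+0+0+0+0+0+0+0+0+0+0 mod 2 = 0
  c[9] = d·G[:,9] = (01010100110101000001011011)·(00000100000000000000000000) mod 2 = 0+0+0+0+0+1+0+0+0+0+0+0+0+0+0+0+0+0+0+0+0+0+0+0+0+0 mod 2 = 1
  c[10] = d·G[:,10] = (01010100110101000001011011)·(00000010000000000000000000) mod 2 = 0+0+0+0+0+0+0+0+0+0+0+0+0+0+0+0+0+0+0+0+0+0+0+0+0+0 mod 2 = 0
  c[11] = d·G[:,11] = (01010100110101000001011011)·(00000001000000000000000000) mod 2 = 0+0+0+0+0+0+0+0+0+0+0+0+0+0+0+0+0+0+0+0+0+0+0+0+0+0 mod 2 = 0
  c[12] = d·G[:,12] = (01010100110101000001011011)·(00000000100000000000000000) mod 2 = 0+0+0+0+0+0+0+0+1+0+0+0+0+0+0+0+0+0+0+0+0+0+0+0+0+0 mod 2 = 1
  c[13] = d·G[:,13] = (01010100110101000001011011)·(00000000010000000000000000) mod 2 = 0+0+0+0+0+0+0+0+0+1+0+0+0+0+0+0+0+0+0+0+0+0+0+0+0+0 mod 2 = 1
  c[14] = d·G[:,14] = (01010100110101000001011011)·(00000000001000000000000000) mod 2 = 0+0+0+0+0+0+0+0+0+0+0+0+0+0+0+0+0+0+0+0+0+0+0+0+0+0 mod 2 = 0
  c[15] = d·G[:,15] = (01010100110101000001011011)·(00000000000111111111111111) mod 2 = 0+0+0+0+0+0+0+0+0+0+0+1+0+1+0+0+0+0+0+1+0+1+1+0+1+1 mod 2 = 1
  c[16] = d·G[:,16] = (01010100110101000001011011)·(00000000000100000000000000) mod 2 = 0+0+0+0+0+0+0+0+0+0+0+1+0+0+0+0+0+0+0+0+0+0+0+0+0+0 mod 2 = 1
  c[17] = d·G[:,17] = (01010100110101000001011011)·(00000000000010000000000000) mod 2 = 0+0+0+0+0+0+0+0+0+0+0+0+0+0+0+0+0+0+0+0+0+0+0+0+0+0 mod 2 = 0
  c[18] = d·G[:,18] = (01010100110101000001011011)·(00000000000001000000000000) mod 2 = 0+0+0+0+0+0+0+0+0+0+0+0+0+1+0+0+0+0+0+0+0+0+0+0+0+0 mod 2 = 1
  c[19] = d·G[:,19] = (01010100110101000001011011)·(00000000000000100000000000) mod 2 = 0+0+0+0+0+0+0+0+0+0+0+0+0+0+0+0+0+0+0+0+0+0+0+0+0+0 mod 2 = 0
  c[20] = d·G[:,20] = (01010100110101000001011011)·(00000000000000010000000000) mod 2 = 0+0+0+0+0+0+0+0+0+0+0+0+0+0+0+0+0+0+0+0+0+0+0+0+0+0 mod 2 = 0
  c[21] = d·G[:,21] = (01010100110101000001011011)·(00000000000000001000000000) mod 2 = 0+0+0+0+0+0+0+0+0+0+0+0+0+0+0+0+0+0+0+0+0+0+0+0+0+0 mod 2 = 0
  c[22] = d·G[:,22] = (01010100110101000001011011)·(00000000000000000100000000) mod 2 = 0+0+0+0+0+0+0+0+0+0+0+0+0+0+0+0+0+0+0+0+0+0+0+0+0+0 mod 2 = 0
  c[23] = d·G[:,23] = (01010100110101000001011011)·(00000000000000000010000000) mod 2 = 0+0+0+0+0+0+0+0+0+0+0+0+0+0+0+0+0+0+0+0+0+0+0+0+0+0 mod 2 = 0
  c[24] = d·G[:,24] = (01010100110101000001011011)·(00000000000000000001000000) mod 2 = 0+0+0+0+0+0+0+0+0+0+0+0+0+0+0+0+0+0+0+1+0+0+0+0+0+0 mod 2 = 1
  c[25] = d·G[:,25] = (01010100110101000001011011)·(00000000000000000000100000) mod 2 = 0+0+0+0+0+0+0+0+0+0+0+0+0+0+0+0+0+0+0+0+0+0+0+0+0+0 mod 2 = 0
  c[26] = d·G[:,26] = (01010100110101000001011011)·(00000000000000000000010000) mod 2 = 0+0+0+0+0+0+0+0+0+0+0+0+0+0+0+0+0+0+0+0+0+1+0+0+0+0 mod 2 = 1
  c[27] = d·G[:,27] = (01010100110101000001011011)·(00000000000000000000001000) mod 2 = 0+0+0+0+0+0+0+0+0+0+0+0+0+0+0+0+0+0+0+0+0+0+1+0+0+0 mod 2 = 1
  c[28] = d·G[:,28] = (01010100110101000001011011)·(00000000000000000000000100) mod 2 = 0+0+0+0+0+0+0+0+0+0+0+0+0+0+0+0+0+0+0+0+0+0+0+0+0+0 mod 2 = 0
  c[29] = d·G[:,29] = (01010100110101000001011011)·(00000000000000000000000010) mod 2 = 0+0+0+0+0+0+0+0+0+0+0+0+0+0+0+0+0+0+0+0+0+0+0+0+1+0 mod 2 = 1
  c[30] = d·G[:,30] = (01010100110101000001011011)·(00000000000000000000000001) mod 2 = 0+0+0+0+0+0+0+0+0+0+0+0+0+0+0+0+0+0+0+0+0+0+0+0+0+1 mod 2 = 1
Codeword = 0101101001001101101000001011011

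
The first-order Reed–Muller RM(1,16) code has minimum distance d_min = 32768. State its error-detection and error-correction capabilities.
Detection only: up to d_min − 1 = 32767 errors.
Correction: up to ⌊(d_min − 1)/2⌋ = ⌊32767/2⌋ = 16383 errors.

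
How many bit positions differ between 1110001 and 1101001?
XOR = 0011000, count of 1s = 2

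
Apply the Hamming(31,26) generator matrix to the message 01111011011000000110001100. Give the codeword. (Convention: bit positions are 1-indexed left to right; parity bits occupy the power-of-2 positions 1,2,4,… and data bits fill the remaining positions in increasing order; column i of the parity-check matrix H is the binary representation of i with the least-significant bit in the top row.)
Codeword c = d · G (mod 2), d = 01111011011000000110001100:
  c[0] = d·G[:,0] = (01111011011000000110001100)·(11011010101101010101010101) mod 2 = 0+1+0+1+1+0+1+0+0+0+1+0+0+0+0+0+0+1+0+0+0+0+0+1+0+0 mod 2 = 1
  c[1] = d·G[:,1] = (01111011011000000110001100)·(10110110011011001100110011) mod 2 = 0+0+1+1+0+0+1+0+0+1+1+0+0+0+0+0+0+1+0+0+0+0+0+0+0+0 mod 2 = 0
  c[2] = d·G[:,2] = (01111011011000000110001100)·(10000000000000000000000000) mod 2 = 0+0+0+0+0+0+0+0+0+0+0+0+0+0+0+0+0+0+0+0+0+0+0+0+0+0 mod 2 = 0
  c[3] = d·G[:,3] = (01111011011000000110001100)·(01110001111000111100001111) mod 2 = 0+1+1+1+0+0+0+1+0+1+1+0+0+0+0+0+0+1+0+0+0+0+1+1+0+0 mod 2 = 1
  c[4] = d·G[:,4] = (01111011011000000110001100)·(01000000000000000000000000) mod 2 = 0+1+0+0+0+0+0+0+0+0+0+0+0+0+0+0+0+0+0+0+0+0+0+0+0+0 mod 2 = 1
  c[5] = d·G[:,5] = (01111011011000000110001100)·(00100000000000000000000000) mod 2 = 0+0+1+0+0+0+0+0+0+0+0+0+0+0+0+0+0+0+0+0+0+0+0+0+0+0 mod 2 = 1
  c[6] = d·G[:,6] = (01111011011000000110001100)·(00010000000000000000000000) mod 2 = 0+0+0+1+0+0+0+0+0+0+0+0+0+0+0+0+0+0+0+0+0+0+0+0+0+0 mod 2 = 1
  c[7] = d·G[:,7] = (01111011011000000110001100)·(00001111111000000011111111) mod 2 = 0+0+0+0+1+0+1+1+0+1+1+0+0+0+0+0+0+0+1+0+0+0+1+1+0+0 mod 2 = 0
  c[8] = d·G[:,8] = (01111011011000000110001100)·(00001000000000000000000000) mod 2 = 0+0+0+0+1+0+0+0+0+0+0+0+0+0+0+0+0+0+0+0+0+0+0+0+0+0 mod 2 = 1
  c[9] = d·G[:,9] = (01111011011000000110001100)·(00000100000000000000000000) mod 2 = 0+0+0+0+0+0+0+0+0+0+0+0+0+0+0+0+0+0+0+0+0+0+0+0+0+0 mod 2 = 0
  c[10] = d·G[:,10] = (01111011011000000110001100)·(00000010000000000000000000) mod 2 = 0+0+0+0+0+0+1+0+0+0+0+0+0+0+0+0+0+0+0+0+0+0+0+0+0+0 mod 2 = 1
  c[11] = d·G[:,11] = (01111011011000000110001100)·(00000001000000000000000000) mod 2 = 0+0+0+0+0+0+0+1+0+0+0+0+0+0+0+0+0+0+0+0+0+0+0+0+0+0 mod 2 = 1
  c[12] = d·G[:,12] = (01111011011000000110001100)·(00000000100000000000000000) mod 2 = 0+0+0+0+0+0+0+0+0+0+0+0+0+0+0+0+0+0+0+0+0+0+0+0+0+0 mod 2 = 0
  c[13] = d·G[:,13] = (01111011011000000110001100)·(00000000010000000000000000) mod 2 = 0+0+0+0+0+0+0+0+0+1+0+0+0+0+0+0+0+0+0+0+0+0+0+0+0+0 mod 2 = 1
  c[14] = d·G[:,14] = (01111011011000000110001100)·(00000000001000000000000000) mod 2 = 0+0+0+0+0+0+0+0+0+0+1+0+0+0+0+0+0+0+0+0+0+0+0+0+0+0 mod 2 = 1
  c[15] = d·G[:,15] = (01111011011000000110001100)·(00000000000111111111111111) mod 2 = 0+0+0+0+0+0+0+0+0+0+0+0+0+0+0+0+0+1+1+0+0+0+1+1+0+0 mod 2 = 0
  c[16] = d·G[:,16] = (01111011011000000110001100)·(00000000000100000000000000) mod 2 = 0+0+0+0+0+0+0+0+0+0+0+0+0+0+0+0+0+0+0+0+0+0+0+0+0+0 mod 2 = 0
  c[17] = d·G[:,17] = (01111011011000000110001100)·(00000000000010000000000000) mod 2 = 0+0+0+0+0+0+0+0+0+0+0+0+0+0+0+0+0+0+0+0+0+0+0+0+0+0 mod 2 = 0
  c[18] = d·G[:,18] = (01111011011000000110001100)·(00000000000001000000000000) mod 2 = 0+0+0+0+0+0+0+0+0+0+0+0+0+0+0+0+0+0+0+0+0+0+0+0+0+0 mod 2 = 0
  c[19] = d·G[:,19] = (01111011011000000110001100)·(00000000000000100000000000) mod 2 = 0+0+0+0+0+0+0+0+0+0+0+0+0+0+0+0+0+0+0+0+0+0+0+0+0+0 mod 2 = 0
  c[20] = d·G[:,20] = (01111011011000000110001100)·(00000000000000010000000000) mod 2 = 0+0+0+0+0+0+0+0+0+0+0+0+0+0+0+0+0+0+0+0+0+0+0+0+0+0 mod 2 = 0
  c[21] = d·G[:,21] = (01111011011000000110001100)·(00000000000000001000000000) mod 2 = 0+0+0+0+0+0+0+0+0+0+0+0+0+0+0+0+0+0+0+0+0+0+0+0+0+0 mod 2 = 0
  c[22] = d·G[:,22] = (01111011011000000110001100)·(00000000000000000100000000) mod 2 = 0+0+0+0+0+0+0+0+0+0+0+0+0+0+0+0+0+1+0+0+0+0+0+0+0+0 mod 2 = 1
  c[23] = d·G[:,23] = (01111011011000000110001100)·(00000000000000000010000000) mod 2 = 0+0+0+0+0+0+0+0+0+0+0+0+0+0+0+0+0+0+1+0+0+0+0+0+0+0 mod 2 = 1
  c[24] = d·G[:,24] = (01111011011000000110001100)·(00000000000000000001000000) mod 2 = 0+0+0+0+0+0+0+0+0+0+0+0+0+0+0+0+0+0+0+0+0+0+0+0+0+0 mod 2 = 0
  c[25] = d·G[:,25] = (01111011011000000110001100)·(00000000000000000000100000) mod 2 = 0+0+0+0+0+0+0+0+0+0+0+0+0+0+0+0+0+0+0+0+0+0+0+0+0+0 mod 2 = 0
  c[26] = d·G[:,26] = (01111011011000000110001100)·(00000000000000000000010000) mod 2 = 0+0+0+0+0+0+0+0+0+0+0+0+0+0+0+0+0+0+0+0+0+0+0+0+0+0 mod 2 = 0
  c[27] = d·G[:,27] = (01111011011000000110001100)·(00000000000000000000001000) mod 2 = 0+0+0+0+0+0+0+0+0+0+0+0+0+0+0+0+0+0+0+0+0+0+1+0+0+0 mod 2 = 1
  c[28] = d·G[:,28] = (01111011011000000110001100)·(00000000000000000000000100) mod 2 = 0+0+0+0+0+0+0+0+0+0+0+0+0+0+0+0+0+0+0+0+0+0+0+1+0+0 mod 2 = 1
  c[29] = d·G[:,29] = (01111011011000000110001100)·(00000000000000000000000010) mod 2 = 0+0+0+0+0+0+0+0+0+0+0+0+0+0+0+0+0+0+0+0+0+0+0+0+0+0 mod 2 = 0
  c[30] = d·G[:,30] = (01111011011000000110001100)·(00000000000000000000000001) mod 2 = 0+0+0+0+0+0+0+0+0+0+0+0+0+0+0+0+0+0+0+0+0+0+0+0+0+0 mod 2 = 0
Codeword = 1001111010110110000000110001100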